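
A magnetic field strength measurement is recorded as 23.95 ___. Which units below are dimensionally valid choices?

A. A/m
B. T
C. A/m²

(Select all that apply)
A

magnetic field strength has SI base units: A / m

Checking each option against A / m:
  A. A/m: ✓ matches
  B. T: ✗ does not match
  C. A/m²: ✗ does not match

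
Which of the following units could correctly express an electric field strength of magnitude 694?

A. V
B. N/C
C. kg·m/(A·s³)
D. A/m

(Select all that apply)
B, C

electric field strength has SI base units: kg * m / (A * s^3)

Checking each option against kg * m / (A * s^3):
  A. V: ✗ does not match
  B. N/C: ✓ matches
  C. kg·m/(A·s³): ✓ matches
  D. A/m: ✗ does not match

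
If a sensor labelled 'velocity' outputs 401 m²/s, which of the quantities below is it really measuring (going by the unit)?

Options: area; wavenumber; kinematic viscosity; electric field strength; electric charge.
kinematic viscosity

velocity should have units dimensionally equivalent to m / s (e.g. m/s).
The given unit 'm²/s' reduces to m^2 / s. Of the listed options, that is the dimensionality of kinematic viscosity.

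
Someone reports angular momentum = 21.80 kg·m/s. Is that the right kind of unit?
No

angular momentum has SI base units: kg * m^2 / s
kg·m/s does NOT reduce to kg * m^2 / s; a valid unit for angular momentum would be e.g. kg·m²/s.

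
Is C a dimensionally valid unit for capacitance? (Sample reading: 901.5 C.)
No

capacitance has SI base units: A^2 * s^4 / (kg * m^2)
C does NOT reduce to A^2 * s^4 / (kg * m^2); a valid unit for capacitance would be e.g. F.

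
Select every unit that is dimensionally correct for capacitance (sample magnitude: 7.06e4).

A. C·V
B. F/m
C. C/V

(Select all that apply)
C

capacitance has SI base units: A^2 * s^4 / (kg * m^2)

Checking each option against A^2 * s^4 / (kg * m^2):
  A. C·V: ✗ does not match
  B. F/m: ✗ does not match
  C. C/V: ✓ matches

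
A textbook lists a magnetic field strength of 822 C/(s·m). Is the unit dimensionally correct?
Yes

magnetic field strength has SI base units: A / m
C/(s·m) reduces to the same SI base units, so it is a valid unit for magnetic field strength.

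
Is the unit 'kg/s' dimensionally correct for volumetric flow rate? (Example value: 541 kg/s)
No

volumetric flow rate has SI base units: m^3 / s
kg/s does NOT reduce to m^3 / s; a valid unit for volumetric flow rate would be e.g. m³/s.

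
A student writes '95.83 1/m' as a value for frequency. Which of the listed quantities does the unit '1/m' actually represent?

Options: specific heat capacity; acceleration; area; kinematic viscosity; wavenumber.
wavenumber

frequency should have units dimensionally equivalent to 1 / s (e.g. Hz).
The given unit '1/m' reduces to 1 / m. Of the listed options, that is the dimensionality of wavenumber.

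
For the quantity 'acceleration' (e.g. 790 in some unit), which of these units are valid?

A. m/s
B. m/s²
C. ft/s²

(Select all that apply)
B, C

acceleration has SI base units: m / s^2

Checking each option against m / s^2:
  A. m/s: ✗ does not match
  B. m/s²: ✓ matches
  C. ft/s²: ✓ matches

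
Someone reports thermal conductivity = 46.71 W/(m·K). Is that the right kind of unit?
Yes

thermal conductivity has SI base units: kg * m / (s^3 * K)
W/(m·K) reduces to the same SI base units, so it is a valid unit for thermal conductivity.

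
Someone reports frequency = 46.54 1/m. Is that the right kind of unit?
No

frequency has SI base units: 1 / s
1/m does NOT reduce to 1 / s; a valid unit for frequency would be e.g. Hz.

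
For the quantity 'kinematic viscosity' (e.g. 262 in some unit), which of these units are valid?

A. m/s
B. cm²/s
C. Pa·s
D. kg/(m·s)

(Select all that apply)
B

kinematic viscosity has SI base units: m^2 / s

Checking each option against m^2 / s:
  A. m/s: ✗ does not match
  B. cm²/s: ✓ matches
  C. Pa·s: ✗ does not match
  D. kg/(m·s): ✗ does not match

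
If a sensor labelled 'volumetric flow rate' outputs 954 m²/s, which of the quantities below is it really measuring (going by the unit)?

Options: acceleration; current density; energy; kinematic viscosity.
kinematic viscosity

volumetric flow rate should have units dimensionally equivalent to m^3 / s (e.g. m³/s).
The given unit 'm²/s' reduces to m^2 / s. Of the listed options, that is the dimensionality of kinematic viscosity.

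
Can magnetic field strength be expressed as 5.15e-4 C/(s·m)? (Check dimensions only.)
Yes

magnetic field strength has SI base units: A / m
C/(s·m) reduces to the same SI base units, so it is a valid unit for magnetic field strength.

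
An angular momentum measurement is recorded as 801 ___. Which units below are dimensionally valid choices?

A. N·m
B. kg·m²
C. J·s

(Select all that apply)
C

angular momentum has SI base units: kg * m^2 / s

Checking each option against kg * m^2 / s:
  A. N·m: ✗ does not match
  B. kg·m²: ✗ does not match
  C. J·s: ✓ matches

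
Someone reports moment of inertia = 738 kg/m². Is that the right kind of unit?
No

moment of inertia has SI base units: kg * m^2
kg/m² does NOT reduce to kg * m^2; a valid unit for moment of inertia would be e.g. kg·m².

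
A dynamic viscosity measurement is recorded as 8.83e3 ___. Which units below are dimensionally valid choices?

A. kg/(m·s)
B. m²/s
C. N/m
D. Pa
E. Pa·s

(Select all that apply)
A, E

dynamic viscosity has SI base units: kg / (m * s)

Checking each option against kg / (m * s):
  A. kg/(m·s): ✓ matches
  B. m²/s: ✗ does not match
  C. N/m: ✗ does not match
  D. Pa: ✗ does not match
  E. Pa·s: ✓ matches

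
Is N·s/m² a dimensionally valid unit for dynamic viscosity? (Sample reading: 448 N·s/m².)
Yes

dynamic viscosity has SI base units: kg / (m * s)
N·s/m² reduces to the same SI base units, so it is a valid unit for dynamic viscosity.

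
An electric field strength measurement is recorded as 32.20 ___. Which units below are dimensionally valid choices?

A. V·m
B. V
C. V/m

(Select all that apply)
C

electric field strength has SI base units: kg * m / (A * s^3)

Checking each option against kg * m / (A * s^3):
  A. V·m: ✗ does not match
  B. V: ✗ does not match
  C. V/m: ✓ matches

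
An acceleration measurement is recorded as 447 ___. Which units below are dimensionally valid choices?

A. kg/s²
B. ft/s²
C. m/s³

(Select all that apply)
B

acceleration has SI base units: m / s^2

Checking each option against m / s^2:
  A. kg/s²: ✗ does not match
  B. ft/s²: ✓ matches
  C. m/s³: ✗ does not match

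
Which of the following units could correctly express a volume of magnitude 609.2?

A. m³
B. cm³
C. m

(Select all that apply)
A, B

volume has SI base units: m^3

Checking each option against m^3:
  A. m³: ✓ matches
  B. cm³: ✓ matches
  C. m: ✗ does not match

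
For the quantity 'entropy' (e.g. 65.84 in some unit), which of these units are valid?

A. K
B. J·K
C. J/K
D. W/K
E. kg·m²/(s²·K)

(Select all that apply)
C, E

entropy has SI base units: kg * m^2 / (s^2 * K)

Checking each option against kg * m^2 / (s^2 * K):
  A. K: ✗ does not match
  B. J·K: ✗ does not match
  C. J/K: ✓ matches
  D. W/K: ✗ does not match
  E. kg·m²/(s²·K): ✓ matches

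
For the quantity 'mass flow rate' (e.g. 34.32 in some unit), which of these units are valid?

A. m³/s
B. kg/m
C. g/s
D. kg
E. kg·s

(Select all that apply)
C

mass flow rate has SI base units: kg / s

Checking each option against kg / s:
  A. m³/s: ✗ does not match
  B. kg/m: ✗ does not match
  C. g/s: ✓ matches
  D. kg: ✗ does not match
  E. kg·s: ✗ does not match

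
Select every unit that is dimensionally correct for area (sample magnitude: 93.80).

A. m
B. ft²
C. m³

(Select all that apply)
B

area has SI base units: m^2

Checking each option against m^2:
  A. m: ✗ does not match
  B. ft²: ✓ matches
  C. m³: ✗ does not match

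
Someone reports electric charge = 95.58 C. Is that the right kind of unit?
Yes

electric charge has SI base units: A * s
C reduces to the same SI base units, so it is a valid unit for electric charge.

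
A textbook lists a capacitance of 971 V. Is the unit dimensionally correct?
No

capacitance has SI base units: A^2 * s^4 / (kg * m^2)
V does NOT reduce to A^2 * s^4 / (kg * m^2); a valid unit for capacitance would be e.g. F.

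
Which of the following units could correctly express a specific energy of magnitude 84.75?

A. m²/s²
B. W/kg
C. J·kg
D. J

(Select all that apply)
A

specific energy has SI base units: m^2 / s^2

Checking each option against m^2 / s^2:
  A. m²/s²: ✓ matches
  B. W/kg: ✗ does not match
  C. J·kg: ✗ does not match
  D. J: ✗ does not match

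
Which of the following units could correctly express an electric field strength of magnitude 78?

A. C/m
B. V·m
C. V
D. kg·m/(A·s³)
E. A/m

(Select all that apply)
D

electric field strength has SI base units: kg * m / (A * s^3)

Checking each option against kg * m / (A * s^3):
  A. C/m: ✗ does not match
  B. V·m: ✗ does not match
  C. V: ✗ does not match
  D. kg·m/(A·s³): ✓ matches
  E. A/m: ✗ does not match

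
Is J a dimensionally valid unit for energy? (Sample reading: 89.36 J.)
Yes

energy has SI base units: kg * m^2 / s^2
J reduces to the same SI base units, so it is a valid unit for energy.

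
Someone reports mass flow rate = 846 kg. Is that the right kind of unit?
No

mass flow rate has SI base units: kg / s
kg does NOT reduce to kg / s; a valid unit for mass flow rate would be e.g. kg/s.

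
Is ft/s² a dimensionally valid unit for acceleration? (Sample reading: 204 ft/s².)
Yes

acceleration has SI base units: m / s^2
ft/s² reduces to the same SI base units, so it is a valid unit for acceleration.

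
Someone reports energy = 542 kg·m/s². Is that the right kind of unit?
No

energy has SI base units: kg * m^2 / s^2
kg·m/s² does NOT reduce to kg * m^2 / s^2; a valid unit for energy would be e.g. J.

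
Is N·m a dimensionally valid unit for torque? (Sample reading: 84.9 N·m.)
Yes

torque has SI base units: kg * m^2 / s^2
N·m reduces to the same SI base units, so it is a valid unit for torque.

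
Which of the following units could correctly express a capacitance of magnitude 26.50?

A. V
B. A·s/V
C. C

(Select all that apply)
B

capacitance has SI base units: A^2 * s^4 / (kg * m^2)

Checking each option against A^2 * s^4 / (kg * m^2):
  A. V: ✗ does not match
  B. A·s/V: ✓ matches
  C. C: ✗ does not match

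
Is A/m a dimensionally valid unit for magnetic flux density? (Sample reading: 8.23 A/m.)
No

magnetic flux density has SI base units: kg / (A * s^2)
A/m does NOT reduce to kg / (A * s^2); a valid unit for magnetic flux density would be e.g. T.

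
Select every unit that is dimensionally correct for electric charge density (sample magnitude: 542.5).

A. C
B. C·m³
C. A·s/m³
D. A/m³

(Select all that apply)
C

electric charge density has SI base units: A * s / m^3

Checking each option against A * s / m^3:
  A. C: ✗ does not match
  B. C·m³: ✗ does not match
  C. A·s/m³: ✓ matches
  D. A/m³: ✗ does not match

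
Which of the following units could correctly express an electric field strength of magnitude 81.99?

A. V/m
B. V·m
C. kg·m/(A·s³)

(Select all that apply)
A, C

electric field strength has SI base units: kg * m / (A * s^3)

Checking each option against kg * m / (A * s^3):
  A. V/m: ✓ matches
  B. V·m: ✗ does not match
  C. kg·m/(A·s³): ✓ matches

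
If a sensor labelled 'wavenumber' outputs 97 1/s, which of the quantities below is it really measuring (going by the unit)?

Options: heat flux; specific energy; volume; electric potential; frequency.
frequency

wavenumber should have units dimensionally equivalent to 1 / m (e.g. 1/m).
The given unit '1/s' reduces to 1 / s. Of the listed options, that is the dimensionality of frequency.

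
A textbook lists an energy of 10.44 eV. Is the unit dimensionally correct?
Yes

energy has SI base units: kg * m^2 / s^2
eV reduces to the same SI base units, so it is a valid unit for energy.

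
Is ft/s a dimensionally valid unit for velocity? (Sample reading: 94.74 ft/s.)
Yes

velocity has SI base units: m / s
ft/s reduces to the same SI base units, so it is a valid unit for velocity.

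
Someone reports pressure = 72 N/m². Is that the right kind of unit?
Yes

pressure has SI base units: kg / (m * s^2)
N/m² reduces to the same SI base units, so it is a valid unit for pressure.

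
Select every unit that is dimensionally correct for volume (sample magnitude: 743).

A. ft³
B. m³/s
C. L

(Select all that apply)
A, C

volume has SI base units: m^3

Checking each option against m^3:
  A. ft³: ✓ matches
  B. m³/s: ✗ does not match
  C. L: ✓ matches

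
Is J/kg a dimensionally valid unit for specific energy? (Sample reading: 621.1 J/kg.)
Yes

specific energy has SI base units: m^2 / s^2
J/kg reduces to the same SI base units, so it is a valid unit for specific energy.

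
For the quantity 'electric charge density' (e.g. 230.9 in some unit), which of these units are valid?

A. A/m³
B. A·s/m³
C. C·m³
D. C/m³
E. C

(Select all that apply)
B, D

electric charge density has SI base units: A * s / m^3

Checking each option against A * s / m^3:
  A. A/m³: ✗ does not match
  B. A·s/m³: ✓ matches
  C. C·m³: ✗ does not match
  D. C/m³: ✓ matches
  E. C: ✗ does not match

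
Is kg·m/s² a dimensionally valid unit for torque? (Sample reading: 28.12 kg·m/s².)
No

torque has SI base units: kg * m^2 / s^2
kg·m/s² does NOT reduce to kg * m^2 / s^2; a valid unit for torque would be e.g. N·m.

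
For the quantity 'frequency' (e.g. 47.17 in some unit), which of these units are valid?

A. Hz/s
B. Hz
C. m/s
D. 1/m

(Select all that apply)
B

frequency has SI base units: 1 / s

Checking each option against 1 / s:
  A. Hz/s: ✗ does not match
  B. Hz: ✓ matches
  C. m/s: ✗ does not match
  D. 1/m: ✗ does not match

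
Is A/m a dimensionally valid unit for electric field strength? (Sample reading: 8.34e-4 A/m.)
No

electric field strength has SI base units: kg * m / (A * s^3)
A/m does NOT reduce to kg * m / (A * s^3); a valid unit for electric field strength would be e.g. V/m.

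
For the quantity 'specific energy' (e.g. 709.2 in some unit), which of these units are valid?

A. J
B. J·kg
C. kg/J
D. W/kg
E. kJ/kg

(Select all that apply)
E

specific energy has SI base units: m^2 / s^2

Checking each option against m^2 / s^2:
  A. J: ✗ does not match
  B. J·kg: ✗ does not match
  C. kg/J: ✗ does not match
  D. W/kg: ✗ does not match
  E. kJ/kg: ✓ matches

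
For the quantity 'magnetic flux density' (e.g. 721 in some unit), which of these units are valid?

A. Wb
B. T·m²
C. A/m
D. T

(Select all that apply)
D

magnetic flux density has SI base units: kg / (A * s^2)

Checking each option against kg / (A * s^2):
  A. Wb: ✗ does not match
  B. T·m²: ✗ does not match
  C. A/m: ✗ does not match
  D. T: ✓ matches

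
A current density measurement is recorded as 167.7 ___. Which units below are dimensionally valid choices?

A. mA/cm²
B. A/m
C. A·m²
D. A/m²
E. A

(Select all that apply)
A, D

current density has SI base units: A / m^2

Checking each option against A / m^2:
  A. mA/cm²: ✓ matches
  B. A/m: ✗ does not match
  C. A·m²: ✗ does not match
  D. A/m²: ✓ matches
  E. A: ✗ does not match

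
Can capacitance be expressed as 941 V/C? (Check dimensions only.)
No

capacitance has SI base units: A^2 * s^4 / (kg * m^2)
V/C does NOT reduce to A^2 * s^4 / (kg * m^2); a valid unit for capacitance would be e.g. F.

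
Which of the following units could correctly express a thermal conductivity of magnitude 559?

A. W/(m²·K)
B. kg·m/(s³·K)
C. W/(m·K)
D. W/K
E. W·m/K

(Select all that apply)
B, C

thermal conductivity has SI base units: kg * m / (s^3 * K)

Checking each option against kg * m / (s^3 * K):
  A. W/(m²·K): ✗ does not match
  B. kg·m/(s³·K): ✓ matches
  C. W/(m·K): ✓ matches
  D. W/K: ✗ does not match
  E. W·m/K: ✗ does not match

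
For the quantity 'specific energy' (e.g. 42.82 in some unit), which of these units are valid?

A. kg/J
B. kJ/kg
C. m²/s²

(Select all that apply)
B, C

specific energy has SI base units: m^2 / s^2

Checking each option against m^2 / s^2:
  A. kg/J: ✗ does not match
  B. kJ/kg: ✓ matches
  C. m²/s²: ✓ matches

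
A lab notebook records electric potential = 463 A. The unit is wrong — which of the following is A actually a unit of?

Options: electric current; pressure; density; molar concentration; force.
electric current

electric potential should have units dimensionally equivalent to kg * m^2 / (A * s^3) (e.g. V).
The given unit 'A' reduces to A. Of the listed options, that is the dimensionality of electric current.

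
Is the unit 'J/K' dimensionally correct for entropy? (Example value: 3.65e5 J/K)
Yes

entropy has SI base units: kg * m^2 / (s^2 * K)
J/K reduces to the same SI base units, so it is a valid unit for entropy.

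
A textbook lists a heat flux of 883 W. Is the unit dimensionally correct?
No

heat flux has SI base units: kg / s^3
W does NOT reduce to kg / s^3; a valid unit for heat flux would be e.g. W/m².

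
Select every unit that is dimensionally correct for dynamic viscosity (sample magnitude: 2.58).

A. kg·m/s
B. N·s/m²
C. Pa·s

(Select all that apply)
B, C

dynamic viscosity has SI base units: kg / (m * s)

Checking each option against kg / (m * s):
  A. kg·m/s: ✗ does not match
  B. N·s/m²: ✓ matches
  C. Pa·s: ✓ matches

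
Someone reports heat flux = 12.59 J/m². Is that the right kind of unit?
No

heat flux has SI base units: kg / s^3
J/m² does NOT reduce to kg / s^3; a valid unit for heat flux would be e.g. W/m².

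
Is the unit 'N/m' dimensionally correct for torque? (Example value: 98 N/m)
No

torque has SI base units: kg * m^2 / s^2
N/m does NOT reduce to kg * m^2 / s^2; a valid unit for torque would be e.g. N·m.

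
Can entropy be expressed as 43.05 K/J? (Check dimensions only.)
No

entropy has SI base units: kg * m^2 / (s^2 * K)
K/J does NOT reduce to kg * m^2 / (s^2 * K); a valid unit for entropy would be e.g. J/K.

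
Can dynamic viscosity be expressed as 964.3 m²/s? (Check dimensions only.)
No

dynamic viscosity has SI base units: kg / (m * s)
m²/s does NOT reduce to kg / (m * s); a valid unit for dynamic viscosity would be e.g. Pa·s.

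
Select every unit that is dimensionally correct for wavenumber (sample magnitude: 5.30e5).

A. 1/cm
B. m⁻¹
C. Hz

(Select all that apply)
A, B

wavenumber has SI base units: 1 / m

Checking each option against 1 / m:
  A. 1/cm: ✓ matches
  B. m⁻¹: ✓ matches
  C. Hz: ✗ does not match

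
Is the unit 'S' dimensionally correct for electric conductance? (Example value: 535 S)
Yes

electric conductance has SI base units: A^2 * s^3 / (kg * m^2)
S reduces to the same SI base units, so it is a valid unit for electric conductance.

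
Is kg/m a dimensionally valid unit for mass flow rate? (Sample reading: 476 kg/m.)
No

mass flow rate has SI base units: kg / s
kg/m does NOT reduce to kg / s; a valid unit for mass flow rate would be e.g. kg/s.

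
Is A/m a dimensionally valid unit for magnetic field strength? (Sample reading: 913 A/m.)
Yes

magnetic field strength has SI base units: A / m
A/m reduces to the same SI base units, so it is a valid unit for magnetic field strength.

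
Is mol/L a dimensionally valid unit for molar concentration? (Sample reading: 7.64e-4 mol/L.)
Yes

molar concentration has SI base units: mol / m^3
mol/L reduces to the same SI base units, so it is a valid unit for molar concentration.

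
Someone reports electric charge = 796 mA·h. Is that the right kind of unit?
Yes

electric charge has SI base units: A * s
mA·h reduces to the same SI base units, so it is a valid unit for electric charge.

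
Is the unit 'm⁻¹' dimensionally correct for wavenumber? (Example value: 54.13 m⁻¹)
Yes

wavenumber has SI base units: 1 / m
m⁻¹ reduces to the same SI base units, so it is a valid unit for wavenumber.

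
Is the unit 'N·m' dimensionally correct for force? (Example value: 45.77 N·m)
No

force has SI base units: kg * m / s^2
N·m does NOT reduce to kg * m / s^2; a valid unit for force would be e.g. N.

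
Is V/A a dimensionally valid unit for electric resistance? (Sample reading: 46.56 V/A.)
Yes

electric resistance has SI base units: kg * m^2 / (A^2 * s^3)
V/A reduces to the same SI base units, so it is a valid unit for electric resistance.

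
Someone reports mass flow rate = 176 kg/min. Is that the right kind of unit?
Yes

mass flow rate has SI base units: kg / s
kg/min reduces to the same SI base units, so it is a valid unit for mass flow rate.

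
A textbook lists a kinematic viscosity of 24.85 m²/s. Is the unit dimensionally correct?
Yes

kinematic viscosity has SI base units: m^2 / s
m²/s reduces to the same SI base units, so it is a valid unit for kinematic viscosity.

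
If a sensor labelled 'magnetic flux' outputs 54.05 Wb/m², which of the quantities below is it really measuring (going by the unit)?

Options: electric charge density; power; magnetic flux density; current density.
magnetic flux density

magnetic flux should have units dimensionally equivalent to kg * m^2 / (A * s^2) (e.g. Wb).
The given unit 'Wb/m²' reduces to kg / (A * s^2). Of the listed options, that is the dimensionality of magnetic flux density.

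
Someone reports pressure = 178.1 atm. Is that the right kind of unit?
Yes

pressure has SI base units: kg / (m * s^2)
atm reduces to the same SI base units, so it is a valid unit for pressure.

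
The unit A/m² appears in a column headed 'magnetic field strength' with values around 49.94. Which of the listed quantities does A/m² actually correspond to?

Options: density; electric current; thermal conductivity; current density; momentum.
current density

magnetic field strength should have units dimensionally equivalent to A / m (e.g. A/m).
The given unit 'A/m²' reduces to A / m^2. Of the listed options, that is the dimensionality of current density.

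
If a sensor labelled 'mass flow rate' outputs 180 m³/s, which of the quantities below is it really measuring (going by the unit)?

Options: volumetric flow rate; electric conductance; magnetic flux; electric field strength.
volumetric flow rate

mass flow rate should have units dimensionally equivalent to kg / s (e.g. kg/s).
The given unit 'm³/s' reduces to m^3 / s. Of the listed options, that is the dimensionality of volumetric flow rate.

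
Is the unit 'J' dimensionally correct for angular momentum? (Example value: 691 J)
No

angular momentum has SI base units: kg * m^2 / s
J does NOT reduce to kg * m^2 / s; a valid unit for angular momentum would be e.g. kg·m²/s.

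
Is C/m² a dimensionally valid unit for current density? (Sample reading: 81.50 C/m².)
No

current density has SI base units: A / m^2
C/m² does NOT reduce to A / m^2; a valid unit for current density would be e.g. A/m².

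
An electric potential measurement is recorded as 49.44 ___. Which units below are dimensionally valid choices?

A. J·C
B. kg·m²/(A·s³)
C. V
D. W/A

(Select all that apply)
B, C, D

electric potential has SI base units: kg * m^2 / (A * s^3)

Checking each option against kg * m^2 / (A * s^3):
  A. J·C: ✗ does not match
  B. kg·m²/(A·s³): ✓ matches
  C. V: ✓ matches
  D. W/A: ✓ matches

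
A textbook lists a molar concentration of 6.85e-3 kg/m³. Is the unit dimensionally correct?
No

molar concentration has SI base units: mol / m^3
kg/m³ does NOT reduce to mol / m^3; a valid unit for molar concentration would be e.g. mol/m³.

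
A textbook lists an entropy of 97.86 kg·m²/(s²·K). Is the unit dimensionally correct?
Yes

entropy has SI base units: kg * m^2 / (s^2 * K)
kg·m²/(s²·K) reduces to the same SI base units, so it is a valid unit for entropy.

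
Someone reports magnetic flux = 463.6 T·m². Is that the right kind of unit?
Yes

magnetic flux has SI base units: kg * m^2 / (A * s^2)
T·m² reduces to the same SI base units, so it is a valid unit for magnetic flux.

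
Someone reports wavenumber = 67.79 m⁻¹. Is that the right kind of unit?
Yes

wavenumber has SI base units: 1 / m
m⁻¹ reduces to the same SI base units, so it is a valid unit for wavenumber.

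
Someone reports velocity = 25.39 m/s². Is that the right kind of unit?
No

velocity has SI base units: m / s
m/s² does NOT reduce to m / s; a valid unit for velocity would be e.g. m/s.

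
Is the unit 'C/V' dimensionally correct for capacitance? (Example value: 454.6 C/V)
Yes

capacitance has SI base units: A^2 * s^4 / (kg * m^2)
C/V reduces to the same SI base units, so it is a valid unit for capacitance.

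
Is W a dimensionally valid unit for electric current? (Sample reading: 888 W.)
No

electric current has SI base units: A
W does NOT reduce to A; a valid unit for electric current would be e.g. A.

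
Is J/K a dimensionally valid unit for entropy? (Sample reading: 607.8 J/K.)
Yes

entropy has SI base units: kg * m^2 / (s^2 * K)
J/K reduces to the same SI base units, so it is a valid unit for entropy.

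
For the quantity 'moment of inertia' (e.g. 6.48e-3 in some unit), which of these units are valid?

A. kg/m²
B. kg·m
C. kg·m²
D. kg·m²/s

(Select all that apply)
C

moment of inertia has SI base units: kg * m^2

Checking each option against kg * m^2:
  A. kg/m²: ✗ does not match
  B. kg·m: ✗ does not match
  C. kg·m²: ✓ matches
  D. kg·m²/s: ✗ does not match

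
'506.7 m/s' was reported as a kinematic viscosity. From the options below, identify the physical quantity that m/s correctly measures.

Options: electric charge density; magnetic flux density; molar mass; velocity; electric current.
velocity

kinematic viscosity should have units dimensionally equivalent to m^2 / s (e.g. m²/s).
The given unit 'm/s' reduces to m / s. Of the listed options, that is the dimensionality of velocity.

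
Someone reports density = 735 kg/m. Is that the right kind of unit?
No

density has SI base units: kg / m^3
kg/m does NOT reduce to kg / m^3; a valid unit for density would be e.g. kg/m³.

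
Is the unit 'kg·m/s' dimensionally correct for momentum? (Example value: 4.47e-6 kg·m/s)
Yes

momentum has SI base units: kg * m / s
kg·m/s reduces to the same SI base units, so it is a valid unit for momentum.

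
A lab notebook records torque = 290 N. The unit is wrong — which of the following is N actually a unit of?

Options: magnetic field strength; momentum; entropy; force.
force

torque should have units dimensionally equivalent to kg * m^2 / s^2 (e.g. N·m).
The given unit 'N' reduces to kg * m / s^2. Of the listed options, that is the dimensionality of force.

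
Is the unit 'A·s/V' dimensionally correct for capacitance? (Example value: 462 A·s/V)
Yes

capacitance has SI base units: A^2 * s^4 / (kg * m^2)
A·s/V reduces to the same SI base units, so it is a valid unit for capacitance.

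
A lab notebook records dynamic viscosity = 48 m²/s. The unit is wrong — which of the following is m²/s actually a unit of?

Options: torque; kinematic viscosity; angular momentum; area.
kinematic viscosity

dynamic viscosity should have units dimensionally equivalent to kg / (m * s) (e.g. Pa·s).
The given unit 'm²/s' reduces to m^2 / s. Of the listed options, that is the dimensionality of kinematic viscosity.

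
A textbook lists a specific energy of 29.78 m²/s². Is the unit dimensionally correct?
Yes

specific energy has SI base units: m^2 / s^2
m²/s² reduces to the same SI base units, so it is a valid unit for specific energy.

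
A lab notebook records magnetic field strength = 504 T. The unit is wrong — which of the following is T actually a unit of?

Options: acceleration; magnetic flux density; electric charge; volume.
magnetic flux density

magnetic field strength should have units dimensionally equivalent to A / m (e.g. A/m).
The given unit 'T' reduces to kg / (A * s^2). Of the listed options, that is the dimensionality of magnetic flux density.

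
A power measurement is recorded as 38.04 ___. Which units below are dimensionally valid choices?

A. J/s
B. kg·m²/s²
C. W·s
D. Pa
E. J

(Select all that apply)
A

power has SI base units: kg * m^2 / s^3

Checking each option against kg * m^2 / s^3:
  A. J/s: ✓ matches
  B. kg·m²/s²: ✗ does not match
  C. W·s: ✗ does not match
  D. Pa: ✗ does not match
  E. J: ✗ does not match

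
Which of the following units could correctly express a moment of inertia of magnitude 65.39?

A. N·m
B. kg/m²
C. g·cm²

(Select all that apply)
C

moment of inertia has SI base units: kg * m^2

Checking each option against kg * m^2:
  A. N·m: ✗ does not match
  B. kg/m²: ✗ does not match
  C. g·cm²: ✓ matches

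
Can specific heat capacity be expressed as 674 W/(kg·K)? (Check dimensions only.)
No

specific heat capacity has SI base units: m^2 / (s^2 * K)
W/(kg·K) does NOT reduce to m^2 / (s^2 * K); a valid unit for specific heat capacity would be e.g. J/(kg·K).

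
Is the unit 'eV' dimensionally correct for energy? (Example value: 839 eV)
Yes

energy has SI base units: kg * m^2 / s^2
eV reduces to the same SI base units, so it is a valid unit for energy.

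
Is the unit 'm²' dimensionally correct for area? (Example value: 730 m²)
Yes

area has SI base units: m^2
m² reduces to the same SI base units, so it is a valid unit for area.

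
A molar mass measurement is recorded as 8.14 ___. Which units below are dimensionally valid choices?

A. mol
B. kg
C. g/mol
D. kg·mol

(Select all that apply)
C

molar mass has SI base units: kg / mol

Checking each option against kg / mol:
  A. mol: ✗ does not match
  B. kg: ✗ does not match
  C. g/mol: ✓ matches
  D. kg·mol: ✗ does not match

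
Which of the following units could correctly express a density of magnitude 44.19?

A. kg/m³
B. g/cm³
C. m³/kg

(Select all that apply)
A, B

density has SI base units: kg / m^3

Checking each option against kg / m^3:
  A. kg/m³: ✓ matches
  B. g/cm³: ✓ matches
  C. m³/kg: ✗ does not match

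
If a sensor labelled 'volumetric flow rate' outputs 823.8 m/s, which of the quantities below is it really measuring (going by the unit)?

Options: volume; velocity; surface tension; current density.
velocity

volumetric flow rate should have units dimensionally equivalent to m^3 / s (e.g. m³/s).
The given unit 'm/s' reduces to m / s. Of the listed options, that is the dimensionality of velocity.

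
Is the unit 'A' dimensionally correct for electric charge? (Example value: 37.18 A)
No

electric charge has SI base units: A * s
A does NOT reduce to A * s; a valid unit for electric charge would be e.g. C.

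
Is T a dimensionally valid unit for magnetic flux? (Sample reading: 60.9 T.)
No

magnetic flux has SI base units: kg * m^2 / (A * s^2)
T does NOT reduce to kg * m^2 / (A * s^2); a valid unit for magnetic flux would be e.g. Wb.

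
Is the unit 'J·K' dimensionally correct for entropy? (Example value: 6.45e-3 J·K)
No

entropy has SI base units: kg * m^2 / (s^2 * K)
J·K does NOT reduce to kg * m^2 / (s^2 * K); a valid unit for entropy would be e.g. J/K.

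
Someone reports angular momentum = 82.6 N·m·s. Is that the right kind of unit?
Yes

angular momentum has SI base units: kg * m^2 / s
N·m·s reduces to the same SI base units, so it is a valid unit for angular momentum.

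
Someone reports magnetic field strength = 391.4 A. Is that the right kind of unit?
No

magnetic field strength has SI base units: A / m
A does NOT reduce to A / m; a valid unit for magnetic field strength would be e.g. A/m.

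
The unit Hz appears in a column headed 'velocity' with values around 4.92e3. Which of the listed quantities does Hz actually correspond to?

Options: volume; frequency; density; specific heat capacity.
frequency

velocity should have units dimensionally equivalent to m / s (e.g. m/s).
The given unit 'Hz' reduces to 1 / s. Of the listed options, that is the dimensionality of frequency.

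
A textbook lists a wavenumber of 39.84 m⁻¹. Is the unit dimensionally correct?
Yes

wavenumber has SI base units: 1 / m
m⁻¹ reduces to the same SI base units, so it is a valid unit for wavenumber.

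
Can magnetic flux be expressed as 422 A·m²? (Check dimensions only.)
No

magnetic flux has SI base units: kg * m^2 / (A * s^2)
A·m² does NOT reduce to kg * m^2 / (A * s^2); a valid unit for magnetic flux would be e.g. Wb.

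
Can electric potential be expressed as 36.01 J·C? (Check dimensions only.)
No

electric potential has SI base units: kg * m^2 / (A * s^3)
J·C does NOT reduce to kg * m^2 / (A * s^3); a valid unit for electric potential would be e.g. V.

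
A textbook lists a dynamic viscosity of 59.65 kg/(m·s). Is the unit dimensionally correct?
Yes

dynamic viscosity has SI base units: kg / (m * s)
kg/(m·s) reduces to the same SI base units, so it is a valid unit for dynamic viscosity.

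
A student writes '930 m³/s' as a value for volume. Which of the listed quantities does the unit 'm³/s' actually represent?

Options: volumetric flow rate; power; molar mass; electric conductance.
volumetric flow rate

volume should have units dimensionally equivalent to m^3 (e.g. m³).
The given unit 'm³/s' reduces to m^3 / s. Of the listed options, that is the dimensionality of volumetric flow rate.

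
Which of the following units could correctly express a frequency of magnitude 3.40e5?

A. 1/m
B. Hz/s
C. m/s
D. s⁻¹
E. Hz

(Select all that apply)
D, E

frequency has SI base units: 1 / s

Checking each option against 1 / s:
  A. 1/m: ✗ does not match
  B. Hz/s: ✗ does not match
  C. m/s: ✗ does not match
  D. s⁻¹: ✓ matches
  E. Hz: ✓ matches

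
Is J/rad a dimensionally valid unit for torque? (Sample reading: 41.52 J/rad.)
Yes

torque has SI base units: kg * m^2 / s^2
J/rad reduces to the same SI base units, so it is a valid unit for torque.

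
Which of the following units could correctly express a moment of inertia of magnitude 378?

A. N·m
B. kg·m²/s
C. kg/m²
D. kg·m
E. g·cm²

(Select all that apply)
E

moment of inertia has SI base units: kg * m^2

Checking each option against kg * m^2:
  A. N·m: ✗ does not match
  B. kg·m²/s: ✗ does not match
  C. kg/m²: ✗ does not match
  D. kg·m: ✗ does not match
  E. g·cm²: ✓ matches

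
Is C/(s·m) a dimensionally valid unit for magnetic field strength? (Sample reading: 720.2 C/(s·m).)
Yes

magnetic field strength has SI base units: A / m
C/(s·m) reduces to the same SI base units, so it is a valid unit for magnetic field strength.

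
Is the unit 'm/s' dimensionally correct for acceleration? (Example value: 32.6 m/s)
No

acceleration has SI base units: m / s^2
m/s does NOT reduce to m / s^2; a valid unit for acceleration would be e.g. m/s².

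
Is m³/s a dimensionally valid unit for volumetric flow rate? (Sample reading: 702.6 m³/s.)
Yes

volumetric flow rate has SI base units: m^3 / s
m³/s reduces to the same SI base units, so it is a valid unit for volumetric flow rate.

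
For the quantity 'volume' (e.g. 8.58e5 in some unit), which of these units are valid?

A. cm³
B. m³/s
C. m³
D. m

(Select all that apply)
A, C

volume has SI base units: m^3

Checking each option against m^3:
  A. cm³: ✓ matches
  B. m³/s: ✗ does not match
  C. m³: ✓ matches
  D. m: ✗ does not match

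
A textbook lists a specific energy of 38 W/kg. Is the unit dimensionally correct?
No

specific energy has SI base units: m^2 / s^2
W/kg does NOT reduce to m^2 / s^2; a valid unit for specific energy would be e.g. J/kg.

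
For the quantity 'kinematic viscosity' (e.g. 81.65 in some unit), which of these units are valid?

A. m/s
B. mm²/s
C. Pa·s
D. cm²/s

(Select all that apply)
B, D

kinematic viscosity has SI base units: m^2 / s

Checking each option against m^2 / s:
  A. m/s: ✗ does not match
  B. mm²/s: ✓ matches
  C. Pa·s: ✗ does not match
  D. cm²/s: ✓ matches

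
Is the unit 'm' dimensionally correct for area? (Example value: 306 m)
No

area has SI base units: m^2
m does NOT reduce to m^2; a valid unit for area would be e.g. m².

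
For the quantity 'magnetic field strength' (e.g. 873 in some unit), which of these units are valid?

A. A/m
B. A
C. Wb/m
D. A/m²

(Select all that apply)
A

magnetic field strength has SI base units: A / m

Checking each option against A / m:
  A. A/m: ✓ matches
  B. A: ✗ does not match
  C. Wb/m: ✗ does not match
  D. A/m²: ✗ does not match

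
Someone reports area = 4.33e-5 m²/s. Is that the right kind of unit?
No

area has SI base units: m^2
m²/s does NOT reduce to m^2; a valid unit for area would be e.g. m².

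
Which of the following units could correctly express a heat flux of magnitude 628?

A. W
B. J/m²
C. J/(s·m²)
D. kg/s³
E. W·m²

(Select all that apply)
C, D

heat flux has SI base units: kg / s^3

Checking each option against kg / s^3:
  A. W: ✗ does not match
  B. J/m²: ✗ does not match
  C. J/(s·m²): ✓ matches
  D. kg/s³: ✓ matches
  E. W·m²: ✗ does not match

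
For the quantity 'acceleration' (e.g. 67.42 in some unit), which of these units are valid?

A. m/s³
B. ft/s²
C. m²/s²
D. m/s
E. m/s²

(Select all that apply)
B, E

acceleration has SI base units: m / s^2

Checking each option against m / s^2:
  A. m/s³: ✗ does not match
  B. ft/s²: ✓ matches
  C. m²/s²: ✗ does not match
  D. m/s: ✗ does not match
  E. m/s²: ✓ matches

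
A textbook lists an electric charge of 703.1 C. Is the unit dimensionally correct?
Yes

electric charge has SI base units: A * s
C reduces to the same SI base units, so it is a valid unit for electric charge.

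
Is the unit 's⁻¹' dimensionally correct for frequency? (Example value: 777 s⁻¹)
Yes

frequency has SI base units: 1 / s
s⁻¹ reduces to the same SI base units, so it is a valid unit for frequency.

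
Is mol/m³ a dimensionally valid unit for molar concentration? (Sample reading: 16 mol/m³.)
Yes

molar concentration has SI base units: mol / m^3
mol/m³ reduces to the same SI base units, so it is a valid unit for molar concentration.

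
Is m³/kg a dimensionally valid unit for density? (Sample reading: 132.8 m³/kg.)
No

density has SI base units: kg / m^3
m³/kg does NOT reduce to kg / m^3; a valid unit for density would be e.g. kg/m³.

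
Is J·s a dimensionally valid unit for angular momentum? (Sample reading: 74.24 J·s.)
Yes

angular momentum has SI base units: kg * m^2 / s
J·s reduces to the same SI base units, so it is a valid unit for angular momentum.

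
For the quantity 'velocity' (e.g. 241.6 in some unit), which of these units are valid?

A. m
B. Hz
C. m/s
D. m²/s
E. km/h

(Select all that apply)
C, E

velocity has SI base units: m / s

Checking each option against m / s:
  A. m: ✗ does not match
  B. Hz: ✗ does not match
  C. m/s: ✓ matches
  D. m²/s: ✗ does not match
  E. km/h: ✓ matches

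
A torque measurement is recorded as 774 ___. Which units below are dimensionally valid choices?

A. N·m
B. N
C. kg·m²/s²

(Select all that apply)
A, C

torque has SI base units: kg * m^2 / s^2

Checking each option against kg * m^2 / s^2:
  A. N·m: ✓ matches
  B. N: ✗ does not match
  C. kg·m²/s²: ✓ matches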